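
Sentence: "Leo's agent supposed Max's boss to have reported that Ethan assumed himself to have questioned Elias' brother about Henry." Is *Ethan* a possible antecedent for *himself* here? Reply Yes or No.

*himself* is a reflexive; Principle A requires it to be bound within its binding domain — the clause headed by 'assumed'.
— Ethan: subject of the clause headed by 'assumed'; c-commands the reflexive within its binding domain — allowed (Principle A).

Yes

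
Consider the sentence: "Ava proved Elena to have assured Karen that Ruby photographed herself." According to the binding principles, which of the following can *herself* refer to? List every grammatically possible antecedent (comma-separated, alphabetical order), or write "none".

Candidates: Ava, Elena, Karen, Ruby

*herself* is a reflexive; Principle A requires it to be bound within its binding domain — the clause headed by 'photographed'.
— Ava: subject of the matrix clause; c-commands the reflexive but lies outside its binding domain — cannot bind it (Principle A).
— Elena: subject of the clause headed by 'assured'; c-commands the reflexive but lies outside its binding domain — cannot bind it (Principle A).
— Karen: object of the clause headed by 'assured'; c-commands the reflexive but lies outside its binding domain — cannot bind it (Principle A).
— Ruby: subject of the clause headed by 'photographed'; c-commands the reflexive within its binding domain — allowed (Principle A).

Ruby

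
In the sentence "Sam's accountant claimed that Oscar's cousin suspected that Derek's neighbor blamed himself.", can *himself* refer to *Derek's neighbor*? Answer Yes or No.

Yes

*himself* is a reflexive; Principle A requires it to be bound within its binding domain — the clause headed by 'blamed'.
— Derek's neighbor: subject of the clause headed by 'blamed'; c-commands the reflexive within its binding domain — allowed (Principle A).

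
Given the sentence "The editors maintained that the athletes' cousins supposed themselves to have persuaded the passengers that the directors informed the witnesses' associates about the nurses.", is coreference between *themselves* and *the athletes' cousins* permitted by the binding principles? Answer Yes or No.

Yes

*themselves* is a reflexive; Principle A requires it to be bound within its binding domain — the clause headed by 'supposed'.
— the athletes' cousins: subject of the clause headed by 'supposed'; c-commands the reflexive within its binding domain — allowed (Principle A).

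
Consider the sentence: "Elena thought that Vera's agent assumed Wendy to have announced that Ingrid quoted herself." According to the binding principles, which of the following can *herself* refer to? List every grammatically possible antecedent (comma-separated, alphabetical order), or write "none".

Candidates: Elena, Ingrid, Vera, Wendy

Ingrid

*herself* is a reflexive; Principle A requires it to be bound within its binding domain — the clause headed by 'quoted'.
— Elena: subject of the matrix clause; c-commands the reflexive but lies outside its binding domain — cannot bind it (Principle A).
— Ingrid: subject of the clause headed by 'quoted'; c-commands the reflexive within its binding domain — allowed (Principle A).
— Vera: possessor inside the subject DP of the clause headed by 'assumed'; does not c-command the reflexive — cannot bind it (Principle A).
— Wendy: subject of the clause headed by 'announced'; c-commands the reflexive but lies outside its binding domain — cannot bind it (Principle A).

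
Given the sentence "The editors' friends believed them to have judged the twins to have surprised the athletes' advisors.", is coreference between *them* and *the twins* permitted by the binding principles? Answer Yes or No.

No

*them* is a pronoun; Principle B requires it to be free in its binding domain — the matrix clause.
— the twins: subject of the clause headed by 'surprised'; is c-commanded by the pronoun; coreference would bind this R-expression — blocked (Principle C).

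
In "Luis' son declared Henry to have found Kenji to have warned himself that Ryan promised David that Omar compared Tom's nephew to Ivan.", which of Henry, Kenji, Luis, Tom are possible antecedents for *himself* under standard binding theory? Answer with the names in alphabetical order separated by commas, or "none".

*himself* is a reflexive; Principle A requires it to be bound within its binding domain — the clause headed by 'warned'.
— Henry: subject of the clause headed by 'found'; c-commands the reflexive but lies outside its binding domain — cannot bind it (Principle A).
— Kenji: subject of the clause headed by 'warned'; c-commands the reflexive within its binding domain — allowed (Principle A).
— Luis: possessor inside the subject DP of the matrix clause; does not c-command the reflexive — cannot bind it (Principle A).
— Tom: possessor inside the object DP of the clause headed by 'compared'; does not c-command the reflexive — cannot bind it (Principle A).

Kenji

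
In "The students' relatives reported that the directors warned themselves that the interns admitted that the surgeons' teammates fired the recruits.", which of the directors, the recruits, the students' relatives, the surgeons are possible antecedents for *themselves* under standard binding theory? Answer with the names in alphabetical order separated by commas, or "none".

*themselves* is a reflexive; Principle A requires it to be bound within its binding domain — the clause headed by 'warned'.
— the directors: subject of the clause headed by 'warned'; c-commands the reflexive within its binding domain — allowed (Principle A).
— the recruits: object of the clause headed by 'fired'; does not c-command the reflexive — cannot bind it (Principle A).
— the students' relatives: subject of the matrix clause; c-commands the reflexive but lies outside its binding domain — cannot bind it (Principle A).
— the surgeons: possessor inside the subject DP of the clause headed by 'fired'; does not c-command the reflexive — cannot bind it (Principle A).

the directors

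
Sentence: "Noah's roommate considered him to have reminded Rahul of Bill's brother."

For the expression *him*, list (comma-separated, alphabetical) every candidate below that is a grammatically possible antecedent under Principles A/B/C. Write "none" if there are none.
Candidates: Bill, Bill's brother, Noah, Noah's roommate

Noah

*him* is a pronoun; Principle B requires it to be free in its binding domain — the matrix clause.
— Bill: possessor inside the second object DP of the clause headed by 'reminded'; is c-commanded by the pronoun; coreference would bind this R-expression — blocked (Principle C).
— Bill's brother: second object of the clause headed by 'reminded'; is c-commanded by the pronoun; coreference would bind this R-expression — blocked (Principle C).
— Noah: possessor inside the subject DP of the matrix clause; does not c-command the pronoun — Principle B does not apply; allowed.
— Noah's roommate: subject of the matrix clause; c-commands the pronoun within its binding domain — blocked (Principle B).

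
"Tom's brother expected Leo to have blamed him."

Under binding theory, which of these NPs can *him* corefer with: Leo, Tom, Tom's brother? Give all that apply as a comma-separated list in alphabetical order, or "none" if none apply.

*him* is a pronoun; Principle B requires it to be free in its binding domain — the clause headed by 'blamed'.
— Leo: subject of the clause headed by 'blamed'; c-commands the pronoun within its binding domain — blocked (Principle B).
— Tom: possessor inside the subject DP of the matrix clause; does not c-command the pronoun — Principle B does not apply; allowed.
— Tom's brother: subject of the matrix clause; c-commands the pronoun but lies outside its binding domain — allowed.

Tom, Tom's brother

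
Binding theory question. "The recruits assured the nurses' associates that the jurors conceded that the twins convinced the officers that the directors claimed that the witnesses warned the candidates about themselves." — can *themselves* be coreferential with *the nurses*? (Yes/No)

*themselves* is a reflexive; Principle A requires it to be bound within its binding domain — the clause headed by 'warned'.
— the nurses: possessor inside the object DP of the matrix clause; does not c-command the reflexive — cannot bind it (Principle A).

No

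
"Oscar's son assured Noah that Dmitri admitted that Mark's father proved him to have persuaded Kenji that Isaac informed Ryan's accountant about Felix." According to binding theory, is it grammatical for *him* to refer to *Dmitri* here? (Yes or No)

Yes

*Dmitri* is an R-expression; Principle C requires it to be free (not bound by any c-commanding expression).
— him: subject of the clause headed by 'persuaded'; the pronoun does not c-command the R-expression — coreference allowed.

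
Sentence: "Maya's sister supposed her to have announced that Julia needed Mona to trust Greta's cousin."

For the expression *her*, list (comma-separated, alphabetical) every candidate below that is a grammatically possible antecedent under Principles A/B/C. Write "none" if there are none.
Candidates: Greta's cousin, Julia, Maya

Maya

*her* is a pronoun; Principle B requires it to be free in its binding domain — the matrix clause.
— Greta's cousin: object of the clause headed by 'trust'; is c-commanded by the pronoun; coreference would bind this R-expression — blocked (Principle C).
— Julia: subject of the clause headed by 'needed'; is c-commanded by the pronoun; coreference would bind this R-expression — blocked (Principle C).
— Maya: possessor inside the subject DP of the matrix clause; does not c-command the pronoun — Principle B does not apply; allowed.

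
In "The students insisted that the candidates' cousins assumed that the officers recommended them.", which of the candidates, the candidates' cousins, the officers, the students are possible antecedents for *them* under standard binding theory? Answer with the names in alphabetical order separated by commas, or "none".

*them* is a pronoun; Principle B requires it to be free in its binding domain — the clause headed by 'recommended'.
— the candidates: possessor inside the subject DP of the clause headed by 'assumed'; does not c-command the pronoun — Principle B does not apply; allowed.
— the candidates' cousins: subject of the clause headed by 'assumed'; c-commands the pronoun but lies outside its binding domain — allowed.
— the officers: subject of the clause headed by 'recommended'; c-commands the pronoun within its binding domain — blocked (Principle B).
— the students: subject of the matrix clause; c-commands the pronoun but lies outside its binding domain — allowed.

the candidates, the candidates' cousins, the students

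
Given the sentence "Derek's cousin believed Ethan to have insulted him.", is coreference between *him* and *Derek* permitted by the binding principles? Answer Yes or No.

Yes

*him* is a pronoun; Principle B requires it to be free in its binding domain — the clause headed by 'insulted'.
— Derek: possessor inside the subject DP of the matrix clause; does not c-command the pronoun — Principle B does not apply; allowed.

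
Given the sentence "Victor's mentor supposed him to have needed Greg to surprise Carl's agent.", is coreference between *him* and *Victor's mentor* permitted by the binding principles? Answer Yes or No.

No

*him* is a pronoun; Principle B requires it to be free in its binding domain — the matrix clause.
— Victor's mentor: subject of the matrix clause; c-commands the pronoun within its binding domain — blocked (Principle B).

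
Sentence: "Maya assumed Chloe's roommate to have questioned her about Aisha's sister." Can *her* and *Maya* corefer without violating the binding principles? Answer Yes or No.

Yes

*Maya* is an R-expression; Principle C requires it to be free (not bound by any c-commanding expression).
— her: object of the clause headed by 'questioned'; the pronoun does not c-command the R-expression — coreference allowed.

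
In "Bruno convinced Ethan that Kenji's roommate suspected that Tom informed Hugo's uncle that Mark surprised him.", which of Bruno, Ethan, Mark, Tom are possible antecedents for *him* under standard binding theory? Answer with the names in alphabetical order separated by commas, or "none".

Bruno, Ethan, Tom

*him* is a pronoun; Principle B requires it to be free in its binding domain — the clause headed by 'surprised'.
— Bruno: subject of the matrix clause; c-commands the pronoun but lies outside its binding domain — allowed.
— Ethan: object of the matrix clause; c-commands the pronoun but lies outside its binding domain — allowed.
— Mark: subject of the clause headed by 'surprised'; c-commands the pronoun within its binding domain — blocked (Principle B).
— Tom: subject of the clause headed by 'informed'; c-commands the pronoun but lies outside its binding domain — allowed.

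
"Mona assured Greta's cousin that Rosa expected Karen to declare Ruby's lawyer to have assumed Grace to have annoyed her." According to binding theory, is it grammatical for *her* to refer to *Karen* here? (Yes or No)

*Karen* is an R-expression; Principle C requires it to be free (not bound by any c-commanding expression).
— her: object of the clause headed by 'annoyed'; the pronoun does not c-command the R-expression — coreference allowed.

Yes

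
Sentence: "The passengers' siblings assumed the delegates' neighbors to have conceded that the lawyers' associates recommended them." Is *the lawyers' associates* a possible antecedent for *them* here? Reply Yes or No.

No

*them* is a pronoun; Principle B requires it to be free in its binding domain — the clause headed by 'recommended'.
— the lawyers' associates: subject of the clause headed by 'recommended'; c-commands the pronoun within its binding domain — blocked (Principle B).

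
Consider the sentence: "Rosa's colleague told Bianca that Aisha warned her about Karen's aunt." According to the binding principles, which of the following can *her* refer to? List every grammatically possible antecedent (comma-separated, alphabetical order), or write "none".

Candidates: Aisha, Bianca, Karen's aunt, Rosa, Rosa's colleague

Bianca, Rosa, Rosa's colleague

*her* is a pronoun; Principle B requires it to be free in its binding domain — the clause headed by 'warned'.
— Aisha: subject of the clause headed by 'warned'; c-commands the pronoun within its binding domain — blocked (Principle B).
— Bianca: object of the matrix clause; c-commands the pronoun but lies outside its binding domain — allowed.
— Karen's aunt: second object of the clause headed by 'warned'; is c-commanded by the pronoun; coreference would bind this R-expression — blocked (Principle C).
— Rosa: possessor inside the subject DP of the matrix clause; does not c-command the pronoun — Principle B does not apply; allowed.
— Rosa's colleague: subject of the matrix clause; c-commands the pronoun but lies outside its binding domain — allowed.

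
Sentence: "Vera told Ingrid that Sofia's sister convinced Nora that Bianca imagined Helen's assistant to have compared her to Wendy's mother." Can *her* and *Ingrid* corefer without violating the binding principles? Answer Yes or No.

Yes

*Ingrid* is an R-expression; Principle C requires it to be free (not bound by any c-commanding expression).
— her: object of the clause headed by 'compared'; the pronoun does not c-command the R-expression — coreference allowed.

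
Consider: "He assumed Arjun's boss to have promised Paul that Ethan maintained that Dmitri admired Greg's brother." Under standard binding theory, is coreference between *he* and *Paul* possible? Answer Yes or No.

*Paul* is an R-expression; Principle C requires it to be free (not bound by any c-commanding expression).
— he: subject of the matrix clause; the pronoun c-commands the R-expression — coreference blocked (Principle C).

No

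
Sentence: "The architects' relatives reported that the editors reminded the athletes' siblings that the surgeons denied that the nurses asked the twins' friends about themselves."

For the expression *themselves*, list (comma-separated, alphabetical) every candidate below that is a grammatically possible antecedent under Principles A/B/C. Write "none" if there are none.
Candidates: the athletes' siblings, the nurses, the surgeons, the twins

*themselves* is a reflexive; Principle A requires it to be bound within its binding domain — the clause headed by 'asked'.
— the athletes' siblings: object of the clause headed by 'reminded'; c-commands the reflexive but lies outside its binding domain — cannot bind it (Principle A).
— the nurses: subject of the clause headed by 'asked'; c-commands the reflexive within its binding domain — allowed (Principle A).
— the surgeons: subject of the clause headed by 'denied'; c-commands the reflexive but lies outside its binding domain — cannot bind it (Principle A).
— the twins: possessor inside the object DP of the clause headed by 'asked'; does not c-command the reflexive — cannot bind it (Principle A).

the nurses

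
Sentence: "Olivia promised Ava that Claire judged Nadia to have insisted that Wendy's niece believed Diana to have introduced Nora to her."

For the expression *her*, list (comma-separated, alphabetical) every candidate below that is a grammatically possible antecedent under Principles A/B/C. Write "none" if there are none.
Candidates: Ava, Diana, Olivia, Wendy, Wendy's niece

*her* is a pronoun; Principle B requires it to be free in its binding domain — the clause headed by 'introduced'.
— Ava: object of the matrix clause; c-commands the pronoun but lies outside its binding domain — allowed.
— Diana: subject of the clause headed by 'introduced'; c-commands the pronoun within its binding domain — blocked (Principle B).
— Olivia: subject of the matrix clause; c-commands the pronoun but lies outside its binding domain — allowed.
— Wendy: possessor inside the subject DP of the clause headed by 'believed'; does not c-command the pronoun — Principle B does not apply; allowed.
— Wendy's niece: subject of the clause headed by 'believed'; c-commands the pronoun but lies outside its binding domain — allowed.

Ava, Olivia, Wendy, Wendy's niece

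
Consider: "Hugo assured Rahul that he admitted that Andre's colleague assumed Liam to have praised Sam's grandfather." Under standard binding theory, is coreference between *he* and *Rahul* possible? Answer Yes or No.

Yes

*Rahul* is an R-expression; Principle C requires it to be free (not bound by any c-commanding expression).
— he: subject of the clause headed by 'admitted'; the pronoun does not c-command the R-expression — coreference allowed.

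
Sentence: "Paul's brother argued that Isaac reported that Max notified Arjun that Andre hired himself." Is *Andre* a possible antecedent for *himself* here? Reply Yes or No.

Yes

*himself* is a reflexive; Principle A requires it to be bound within its binding domain — the clause headed by 'hired'.
— Andre: subject of the clause headed by 'hired'; c-commands the reflexive within its binding domain — allowed (Principle A).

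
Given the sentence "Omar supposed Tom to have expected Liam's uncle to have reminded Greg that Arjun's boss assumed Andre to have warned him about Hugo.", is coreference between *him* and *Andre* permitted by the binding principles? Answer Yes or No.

*him* is a pronoun; Principle B requires it to be free in its binding domain — the clause headed by 'warned'.
— Andre: subject of the clause headed by 'warned'; c-commands the pronoun within its binding domain — blocked (Principle B).

No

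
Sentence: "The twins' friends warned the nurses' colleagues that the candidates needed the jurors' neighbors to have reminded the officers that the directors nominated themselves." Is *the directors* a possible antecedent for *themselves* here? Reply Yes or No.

*themselves* is a reflexive; Principle A requires it to be bound within its binding domain — the clause headed by 'nominated'.
— the directors: subject of the clause headed by 'nominated'; c-commands the reflexive within its binding domain — allowed (Principle A).

Yes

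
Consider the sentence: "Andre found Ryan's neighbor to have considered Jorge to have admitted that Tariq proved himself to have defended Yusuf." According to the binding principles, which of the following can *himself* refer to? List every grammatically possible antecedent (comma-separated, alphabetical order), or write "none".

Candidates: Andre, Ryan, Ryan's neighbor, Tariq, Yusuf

Tariq

*himself* is a reflexive; Principle A requires it to be bound within its binding domain — the clause headed by 'proved'.
— Andre: subject of the matrix clause; c-commands the reflexive but lies outside its binding domain — cannot bind it (Principle A).
— Ryan: possessor inside the subject DP of the clause headed by 'considered'; does not c-command the reflexive — cannot bind it (Principle A).
— Ryan's neighbor: subject of the clause headed by 'considered'; c-commands the reflexive but lies outside its binding domain — cannot bind it (Principle A).
— Tariq: subject of the clause headed by 'proved'; c-commands the reflexive within its binding domain — allowed (Principle A).
— Yusuf: object of the clause headed by 'defended'; does not c-command the reflexive — cannot bind it (Principle A).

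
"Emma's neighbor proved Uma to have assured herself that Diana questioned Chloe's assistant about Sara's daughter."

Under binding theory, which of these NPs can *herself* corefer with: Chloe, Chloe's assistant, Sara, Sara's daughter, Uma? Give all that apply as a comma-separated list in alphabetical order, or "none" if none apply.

Uma

*herself* is a reflexive; Principle A requires it to be bound within its binding domain — the clause headed by 'assured'.
— Chloe: possessor inside the object DP of the clause headed by 'questioned'; does not c-command the reflexive — cannot bind it (Principle A).
— Chloe's assistant: object of the clause headed by 'questioned'; does not c-command the reflexive — cannot bind it (Principle A).
— Sara: possessor inside the second object DP of the clause headed by 'questioned'; does not c-command the reflexive — cannot bind it (Principle A).
— Sara's daughter: second object of the clause headed by 'questioned'; does not c-command the reflexive — cannot bind it (Principle A).
— Uma: subject of the clause headed by 'assured'; c-commands the reflexive within its binding domain — allowed (Principle A).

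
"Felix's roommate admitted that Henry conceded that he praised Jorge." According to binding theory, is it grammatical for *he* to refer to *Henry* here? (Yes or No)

Yes

*Henry* is an R-expression; Principle C requires it to be free (not bound by any c-commanding expression).
— he: subject of the clause headed by 'praised'; the pronoun does not c-command the R-expression — coreference allowed.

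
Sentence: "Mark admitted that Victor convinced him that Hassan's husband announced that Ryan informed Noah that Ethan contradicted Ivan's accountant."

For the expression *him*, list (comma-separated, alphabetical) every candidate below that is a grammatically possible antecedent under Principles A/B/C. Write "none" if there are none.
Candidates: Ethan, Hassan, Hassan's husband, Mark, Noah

Mark

*him* is a pronoun; Principle B requires it to be free in its binding domain — the clause headed by 'convinced'.
— Ethan: subject of the clause headed by 'contradicted'; is c-commanded by the pronoun; coreference would bind this R-expression — blocked (Principle C).
— Hassan: possessor inside the subject DP of the clause headed by 'announced'; is c-commanded by the pronoun; coreference would bind this R-expression — blocked (Principle C).
— Hassan's husband: subject of the clause headed by 'announced'; is c-commanded by the pronoun; coreference would bind this R-expression — blocked (Principle C).
— Mark: subject of the matrix clause; c-commands the pronoun but lies outside its binding domain — allowed.
— Noah: object of the clause headed by 'informed'; is c-commanded by the pronoun; coreference would bind this R-expression — blocked (Principle C).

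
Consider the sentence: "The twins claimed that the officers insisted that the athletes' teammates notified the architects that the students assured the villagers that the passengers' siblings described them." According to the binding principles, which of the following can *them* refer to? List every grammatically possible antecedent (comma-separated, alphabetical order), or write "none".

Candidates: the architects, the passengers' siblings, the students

*them* is a pronoun; Principle B requires it to be free in its binding domain — the clause headed by 'described'.
— the architects: object of the clause headed by 'notified'; c-commands the pronoun but lies outside its binding domain — allowed.
— the passengers' siblings: subject of the clause headed by 'described'; c-commands the pronoun within its binding domain — blocked (Principle B).
— the students: subject of the clause headed by 'assured'; c-commands the pronoun but lies outside its binding domain — allowed.

the architects, the students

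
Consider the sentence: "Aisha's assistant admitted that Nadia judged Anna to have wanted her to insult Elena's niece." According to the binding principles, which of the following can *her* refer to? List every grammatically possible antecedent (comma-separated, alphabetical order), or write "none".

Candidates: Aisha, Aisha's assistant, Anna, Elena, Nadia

Aisha, Aisha's assistant, Nadia

*her* is a pronoun; Principle B requires it to be free in its binding domain — the clause headed by 'wanted'.
— Aisha: possessor inside the subject DP of the matrix clause; does not c-command the pronoun — Principle B does not apply; allowed.
— Aisha's assistant: subject of the matrix clause; c-commands the pronoun but lies outside its binding domain — allowed.
— Anna: subject of the clause headed by 'wanted'; c-commands the pronoun within its binding domain — blocked (Principle B).
— Elena: possessor inside the object DP of the clause headed by 'insult'; is c-commanded by the pronoun; coreference would bind this R-expression — blocked (Principle C).
— Nadia: subject of the clause headed by 'judged'; c-commands the pronoun but lies outside its binding domain — allowed.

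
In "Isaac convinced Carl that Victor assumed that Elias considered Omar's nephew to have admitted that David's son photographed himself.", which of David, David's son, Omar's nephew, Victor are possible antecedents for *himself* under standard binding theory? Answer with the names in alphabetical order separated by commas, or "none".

David's son

*himself* is a reflexive; Principle A requires it to be bound within its binding domain — the clause headed by 'photographed'.
— David: possessor inside the subject DP of the clause headed by 'photographed'; does not c-command the reflexive — cannot bind it (Principle A).
— David's son: subject of the clause headed by 'photographed'; c-commands the reflexive within its binding domain — allowed (Principle A).
— Omar's nephew: subject of the clause headed by 'admitted'; c-commands the reflexive but lies outside its binding domain — cannot bind it (Principle A).
— Victor: subject of the clause headed by 'assumed'; c-commands the reflexive but lies outside its binding domain — cannot bind it (Principle A).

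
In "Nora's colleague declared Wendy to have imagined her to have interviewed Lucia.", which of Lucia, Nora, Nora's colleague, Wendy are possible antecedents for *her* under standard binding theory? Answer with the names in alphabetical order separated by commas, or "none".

*her* is a pronoun; Principle B requires it to be free in its binding domain — the clause headed by 'imagined'.
— Lucia: object of the clause headed by 'interviewed'; is c-commanded by the pronoun; coreference would bind this R-expression — blocked (Principle C).
— Nora: possessor inside the subject DP of the matrix clause; does not c-command the pronoun — Principle B does not apply; allowed.
— Nora's colleague: subject of the matrix clause; c-commands the pronoun but lies outside its binding domain — allowed.
— Wendy: subject of the clause headed by 'imagined'; c-commands the pronoun within its binding domain — blocked (Principle B).

Nora, Nora's colleague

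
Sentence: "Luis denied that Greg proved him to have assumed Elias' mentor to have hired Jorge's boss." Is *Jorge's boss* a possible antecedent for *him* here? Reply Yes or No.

*him* is a pronoun; Principle B requires it to be free in its binding domain — the clause headed by 'proved'.
— Jorge's boss: object of the clause headed by 'hired'; is c-commanded by the pronoun; coreference would bind this R-expression — blocked (Principle C).

No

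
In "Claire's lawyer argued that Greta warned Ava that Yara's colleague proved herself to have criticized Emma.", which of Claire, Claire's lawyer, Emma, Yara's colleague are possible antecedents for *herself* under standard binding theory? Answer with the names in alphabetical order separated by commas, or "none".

*herself* is a reflexive; Principle A requires it to be bound within its binding domain — the clause headed by 'proved'.
— Claire: possessor inside the subject DP of the matrix clause; does not c-command the reflexive — cannot bind it (Principle A).
— Claire's lawyer: subject of the matrix clause; c-commands the reflexive but lies outside its binding domain — cannot bind it (Principle A).
— Emma: object of the clause headed by 'criticized'; does not c-command the reflexive — cannot bind it (Principle A).
— Yara's colleague: subject of the clause headed by 'proved'; c-commands the reflexive within its binding domain — allowed (Principle A).

Yara's colleague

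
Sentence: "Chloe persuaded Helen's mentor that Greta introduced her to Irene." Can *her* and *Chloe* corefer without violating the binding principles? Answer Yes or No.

*Chloe* is an R-expression; Principle C requires it to be free (not bound by any c-commanding expression).
— her: object of the clause headed by 'introduced'; the pronoun does not c-command the R-expression — coreference allowed.

Yes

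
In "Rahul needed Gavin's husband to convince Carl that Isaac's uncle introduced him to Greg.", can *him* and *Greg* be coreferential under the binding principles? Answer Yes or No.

*Greg* is an R-expression; Principle C requires it to be free (not bound by any c-commanding expression).
— him: object of the clause headed by 'introduced'; the pronoun c-commands the R-expression — coreference blocked (Principle C).

No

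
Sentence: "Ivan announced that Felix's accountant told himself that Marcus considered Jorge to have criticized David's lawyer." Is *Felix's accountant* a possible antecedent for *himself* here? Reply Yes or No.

*himself* is a reflexive; Principle A requires it to be bound within its binding domain — the clause headed by 'told'.
— Felix's accountant: subject of the clause headed by 'told'; c-commands the reflexive within its binding domain — allowed (Principle A).

Yes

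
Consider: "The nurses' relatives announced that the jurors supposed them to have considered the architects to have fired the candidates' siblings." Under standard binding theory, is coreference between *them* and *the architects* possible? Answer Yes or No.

No

*the architects* is an R-expression; Principle C requires it to be free (not bound by any c-commanding expression).
— them: subject of the clause headed by 'considered'; the pronoun c-commands the R-expression — coreference blocked (Principle C).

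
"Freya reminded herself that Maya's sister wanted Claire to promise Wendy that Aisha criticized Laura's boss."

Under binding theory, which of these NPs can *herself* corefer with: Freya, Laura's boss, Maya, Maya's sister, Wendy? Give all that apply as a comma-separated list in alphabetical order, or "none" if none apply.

Freya

*herself* is a reflexive; Principle A requires it to be bound within its binding domain — the matrix clause.
— Freya: subject of the matrix clause; c-commands the reflexive within its binding domain — allowed (Principle A).
— Laura's boss: object of the clause headed by 'criticized'; does not c-command the reflexive — cannot bind it (Principle A).
— Maya: possessor inside the subject DP of the clause headed by 'wanted'; does not c-command the reflexive — cannot bind it (Principle A).
— Maya's sister: subject of the clause headed by 'wanted'; does not c-command the reflexive — cannot bind it (Principle A).
— Wendy: object of the clause headed by 'promise'; does not c-command the reflexive — cannot bind it (Principle A).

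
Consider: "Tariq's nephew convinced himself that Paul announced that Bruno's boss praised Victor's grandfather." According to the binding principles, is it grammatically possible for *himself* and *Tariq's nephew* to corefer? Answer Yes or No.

Yes

*himself* is a reflexive; Principle A requires it to be bound within its binding domain — the matrix clause.
— Tariq's nephew: subject of the matrix clause; c-commands the reflexive within its binding domain — allowed (Principle A).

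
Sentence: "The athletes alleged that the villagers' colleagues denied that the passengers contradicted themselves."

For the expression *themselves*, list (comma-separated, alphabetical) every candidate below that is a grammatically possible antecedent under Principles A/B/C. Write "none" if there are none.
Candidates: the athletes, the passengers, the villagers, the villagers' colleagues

the passengers

*themselves* is a reflexive; Principle A requires it to be bound within its binding domain — the clause headed by 'contradicted'.
— the athletes: subject of the matrix clause; c-commands the reflexive but lies outside its binding domain — cannot bind it (Principle A).
— the passengers: subject of the clause headed by 'contradicted'; c-commands the reflexive within its binding domain — allowed (Principle A).
— the villagers: possessor inside the subject DP of the clause headed by 'denied'; does not c-command the reflexive — cannot bind it (Principle A).
— the villagers' colleagues: subject of the clause headed by 'denied'; c-commands the reflexive but lies outside its binding domain — cannot bind it (Principle A).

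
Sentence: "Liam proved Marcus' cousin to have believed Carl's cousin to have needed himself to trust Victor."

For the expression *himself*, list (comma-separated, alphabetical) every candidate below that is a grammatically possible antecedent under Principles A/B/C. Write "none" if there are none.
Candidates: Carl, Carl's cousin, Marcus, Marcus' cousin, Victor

Carl's cousin

*himself* is a reflexive; Principle A requires it to be bound within its binding domain — the clause headed by 'needed'.
— Carl: possessor inside the subject DP of the clause headed by 'needed'; does not c-command the reflexive — cannot bind it (Principle A).
— Carl's cousin: subject of the clause headed by 'needed'; c-commands the reflexive within its binding domain — allowed (Principle A).
— Marcus: possessor inside the subject DP of the clause headed by 'believed'; does not c-command the reflexive — cannot bind it (Principle A).
— Marcus' cousin: subject of the clause headed by 'believed'; c-commands the reflexive but lies outside its binding domain — cannot bind it (Principle A).
— Victor: object of the clause headed by 'trust'; does not c-command the reflexive — cannot bind it (Principle A).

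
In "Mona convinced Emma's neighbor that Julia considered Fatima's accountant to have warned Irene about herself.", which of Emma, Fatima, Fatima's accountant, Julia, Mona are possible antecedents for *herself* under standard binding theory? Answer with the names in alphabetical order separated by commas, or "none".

*herself* is a reflexive; Principle A requires it to be bound within its binding domain — the clause headed by 'warned'.
— Emma: possessor inside the object DP of the matrix clause; does not c-command the reflexive — cannot bind it (Principle A).
— Fatima: possessor inside the subject DP of the clause headed by 'warned'; does not c-command the reflexive — cannot bind it (Principle A).
— Fatima's accountant: subject of the clause headed by 'warned'; c-commands the reflexive within its binding domain — allowed (Principle A).
— Julia: subject of the clause headed by 'considered'; c-commands the reflexive but lies outside its binding domain — cannot bind it (Principle A).
— Mona: subject of the matrix clause; c-commands the reflexive but lies outside its binding domain — cannot bind it (Principle A).

Fatima's accountant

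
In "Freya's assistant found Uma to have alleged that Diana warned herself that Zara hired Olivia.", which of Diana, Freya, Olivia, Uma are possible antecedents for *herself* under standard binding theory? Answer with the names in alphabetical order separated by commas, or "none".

*herself* is a reflexive; Principle A requires it to be bound within its binding domain — the clause headed by 'warned'.
— Diana: subject of the clause headed by 'warned'; c-commands the reflexive within its binding domain — allowed (Principle A).
— Freya: possessor inside the subject DP of the matrix clause; does not c-command the reflexive — cannot bind it (Principle A).
— Olivia: object of the clause headed by 'hired'; does not c-command the reflexive — cannot bind it (Principle A).
— Uma: subject of the clause headed by 'alleged'; c-commands the reflexive but lies outside its binding domain — cannot bind it (Principle A).

Diana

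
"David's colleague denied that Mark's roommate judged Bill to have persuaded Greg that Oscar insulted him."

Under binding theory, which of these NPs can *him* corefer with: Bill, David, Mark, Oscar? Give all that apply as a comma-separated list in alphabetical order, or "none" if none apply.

*him* is a pronoun; Principle B requires it to be free in its binding domain — the clause headed by 'insulted'.
— Bill: subject of the clause headed by 'persuaded'; c-commands the pronoun but lies outside its binding domain — allowed.
— David: possessor inside the subject DP of the matrix clause; does not c-command the pronoun — Principle B does not apply; allowed.
— Mark: possessor inside the subject DP of the clause headed by 'judged'; does not c-command the pronoun — Principle B does not apply; allowed.
— Oscar: subject of the clause headed by 'insulted'; c-commands the pronoun within its binding domain — blocked (Principle B).

Bill, David, Mark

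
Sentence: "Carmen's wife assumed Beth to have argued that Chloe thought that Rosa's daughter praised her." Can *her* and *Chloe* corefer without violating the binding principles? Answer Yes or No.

Yes

*Chloe* is an R-expression; Principle C requires it to be free (not bound by any c-commanding expression).
— her: object of the clause headed by 'praised'; the pronoun does not c-command the R-expression — coreference allowed.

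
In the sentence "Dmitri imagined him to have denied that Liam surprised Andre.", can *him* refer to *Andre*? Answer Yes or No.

*him* is a pronoun; Principle B requires it to be free in its binding domain — the matrix clause.
— Andre: object of the clause headed by 'surprised'; is c-commanded by the pronoun; coreference would bind this R-expression — blocked (Principle C).

No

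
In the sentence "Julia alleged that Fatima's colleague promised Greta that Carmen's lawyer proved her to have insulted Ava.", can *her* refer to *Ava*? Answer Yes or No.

*her* is a pronoun; Principle B requires it to be free in its binding domain — the clause headed by 'proved'.
— Ava: object of the clause headed by 'insulted'; is c-commanded by the pronoun; coreference would bind this R-expression — blocked (Principle C).

No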